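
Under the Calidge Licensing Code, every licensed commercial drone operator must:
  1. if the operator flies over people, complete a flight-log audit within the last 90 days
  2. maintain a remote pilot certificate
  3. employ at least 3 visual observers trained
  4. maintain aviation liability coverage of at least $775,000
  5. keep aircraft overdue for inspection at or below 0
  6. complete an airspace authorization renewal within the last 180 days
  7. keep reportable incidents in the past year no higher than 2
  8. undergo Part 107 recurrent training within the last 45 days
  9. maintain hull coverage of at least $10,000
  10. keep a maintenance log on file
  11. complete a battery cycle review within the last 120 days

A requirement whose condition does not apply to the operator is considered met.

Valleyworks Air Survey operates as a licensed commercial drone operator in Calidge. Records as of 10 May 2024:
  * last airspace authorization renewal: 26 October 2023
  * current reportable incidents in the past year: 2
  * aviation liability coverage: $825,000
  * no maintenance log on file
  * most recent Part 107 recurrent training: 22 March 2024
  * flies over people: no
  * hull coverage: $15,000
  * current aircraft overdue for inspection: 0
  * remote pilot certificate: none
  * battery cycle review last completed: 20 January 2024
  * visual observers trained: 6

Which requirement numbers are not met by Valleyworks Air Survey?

2, 6, 8, 10

1. condition 'flies over people' does not hold → requirement n/a → met
2. remote pilot certificate absent → not met
3. visual observers trained 6 ≥ 3 → met
4. aviation liability coverage $825,000 ≥ $775,000 → met
5. aircraft overdue for inspection 0 ≤ 0 → met
6. airspace authorization renewal 197 days ago vs limit 180 → not met
7. reportable incidents in the past year 2 ≤ 2 → met
8. Part 107 recurrent training 49 days ago vs limit 45 → not met
9. hull coverage $15,000 ≥ $10,000 → met
10. maintenance log absent → not met
11. battery cycle review 111 days ago vs limit 120 → met
Not met: 2, 6, 8, 10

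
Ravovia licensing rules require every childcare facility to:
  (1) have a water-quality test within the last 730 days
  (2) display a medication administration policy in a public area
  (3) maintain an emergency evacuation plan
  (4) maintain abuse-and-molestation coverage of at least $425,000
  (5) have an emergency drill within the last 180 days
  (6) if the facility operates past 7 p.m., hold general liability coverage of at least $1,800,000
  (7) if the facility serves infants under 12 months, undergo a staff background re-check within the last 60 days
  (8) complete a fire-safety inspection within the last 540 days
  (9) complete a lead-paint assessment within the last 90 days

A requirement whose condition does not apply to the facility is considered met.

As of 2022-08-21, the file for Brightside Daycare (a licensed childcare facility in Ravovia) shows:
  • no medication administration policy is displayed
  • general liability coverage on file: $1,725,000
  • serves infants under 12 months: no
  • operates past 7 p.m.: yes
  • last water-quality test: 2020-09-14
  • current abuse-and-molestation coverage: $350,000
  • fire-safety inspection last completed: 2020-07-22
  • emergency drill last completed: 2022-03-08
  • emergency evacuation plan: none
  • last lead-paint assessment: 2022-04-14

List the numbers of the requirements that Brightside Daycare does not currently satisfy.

1. water-quality test 706 days ago vs limit 730 → met
2. medication administration policy absent → not met
3. emergency evacuation plan absent → not met
4. abuse-and-molestation coverage $350,000 < $425,000 → not met
5. emergency drill 166 days ago vs limit 180 → met
6. condition 'operates past 7 p.m.' holds; general liability coverage $1,725,000 < $1,800,000 → not met
7. condition 'serves infants under 12 months' does not hold → requirement n/a → met
8. fire-safety inspection 760 days ago vs limit 540 → not met
9. lead-paint assessment 129 days ago vs limit 90 → not met
Not met: 2, 3, 4, 6, 8, 9

2, 3, 4, 6, 8, 9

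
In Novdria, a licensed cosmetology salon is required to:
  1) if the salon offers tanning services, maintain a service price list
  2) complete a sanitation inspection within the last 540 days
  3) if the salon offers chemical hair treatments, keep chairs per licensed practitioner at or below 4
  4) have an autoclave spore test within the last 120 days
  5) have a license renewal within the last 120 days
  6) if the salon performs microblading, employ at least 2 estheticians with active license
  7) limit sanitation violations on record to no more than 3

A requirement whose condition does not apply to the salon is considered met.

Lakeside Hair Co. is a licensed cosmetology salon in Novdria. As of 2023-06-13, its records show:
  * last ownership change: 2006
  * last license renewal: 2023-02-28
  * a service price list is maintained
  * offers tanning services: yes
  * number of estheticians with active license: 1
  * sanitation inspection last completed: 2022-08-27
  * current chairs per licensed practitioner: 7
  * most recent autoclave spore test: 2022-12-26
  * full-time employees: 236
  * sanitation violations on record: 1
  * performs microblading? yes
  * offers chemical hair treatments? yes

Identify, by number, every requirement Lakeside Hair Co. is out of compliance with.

1. condition 'offers tanning services' holds; service price list present → met
2. sanitation inspection 290 days ago vs limit 540 → met
3. condition 'offers chemical hair treatments' holds; chairs per licensed practitioner 7 > 4 → not met
4. autoclave spore test 169 days ago vs limit 120 → not met
5. license renewal 105 days ago vs limit 120 → met
6. condition 'performs microblading' holds; estheticians with active license 1 < 2 → not met
7. sanitation violations on record 1 ≤ 3 → met
Not met: 3, 4, 6

3, 4, 6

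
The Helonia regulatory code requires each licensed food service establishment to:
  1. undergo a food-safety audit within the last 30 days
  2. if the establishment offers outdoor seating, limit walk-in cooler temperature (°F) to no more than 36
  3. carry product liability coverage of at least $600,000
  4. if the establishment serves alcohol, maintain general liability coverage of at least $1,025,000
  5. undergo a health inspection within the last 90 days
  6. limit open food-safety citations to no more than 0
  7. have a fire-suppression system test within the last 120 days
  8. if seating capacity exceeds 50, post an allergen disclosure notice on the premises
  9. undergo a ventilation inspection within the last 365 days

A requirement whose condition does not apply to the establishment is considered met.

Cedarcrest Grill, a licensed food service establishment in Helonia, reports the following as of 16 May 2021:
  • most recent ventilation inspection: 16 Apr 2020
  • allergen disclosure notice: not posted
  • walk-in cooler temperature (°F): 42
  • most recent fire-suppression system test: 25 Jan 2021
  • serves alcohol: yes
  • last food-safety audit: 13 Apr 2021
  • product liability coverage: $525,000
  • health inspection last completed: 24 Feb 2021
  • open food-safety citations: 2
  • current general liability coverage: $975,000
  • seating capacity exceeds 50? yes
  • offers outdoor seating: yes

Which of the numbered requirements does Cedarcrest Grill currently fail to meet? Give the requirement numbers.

1. food-safety audit 33 days ago vs limit 30 → not met
2. condition 'offers outdoor seating' holds; walk-in cooler temperature (°F) 42 > 36 → not met
3. product liability coverage $525,000 < $600,000 → not met
4. condition 'serves alcohol' holds; general liability coverage $975,000 < $1,025,000 → not met
5. health inspection 81 days ago vs limit 90 → met
6. open food-safety citations 2 > 0 → not met
7. fire-suppression system test 111 days ago vs limit 120 → met
8. condition 'seating capacity exceeds 50' holds; allergen disclosure notice absent → not met
9. ventilation inspection 395 days ago vs limit 365 → not met
Not met: 1, 2, 3, 4, 6, 8, 9

1, 2, 3, 4, 6, 8, 9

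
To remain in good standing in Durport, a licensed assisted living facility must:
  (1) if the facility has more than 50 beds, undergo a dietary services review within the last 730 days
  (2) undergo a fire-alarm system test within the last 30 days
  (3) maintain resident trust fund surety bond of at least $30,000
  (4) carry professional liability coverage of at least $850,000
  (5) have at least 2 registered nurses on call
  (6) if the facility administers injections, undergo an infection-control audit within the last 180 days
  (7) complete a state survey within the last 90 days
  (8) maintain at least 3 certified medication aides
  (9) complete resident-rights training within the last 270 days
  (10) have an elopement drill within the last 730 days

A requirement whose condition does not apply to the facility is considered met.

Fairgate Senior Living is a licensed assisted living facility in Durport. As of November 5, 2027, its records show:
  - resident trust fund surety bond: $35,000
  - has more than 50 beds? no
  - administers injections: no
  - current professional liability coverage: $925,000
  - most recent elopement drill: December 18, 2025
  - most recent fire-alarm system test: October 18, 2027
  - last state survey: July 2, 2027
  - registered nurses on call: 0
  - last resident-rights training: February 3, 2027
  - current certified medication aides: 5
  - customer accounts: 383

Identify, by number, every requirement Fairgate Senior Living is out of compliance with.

5, 7, 9

1. condition 'has more than 50 beds' does not hold → requirement n/a → met
2. fire-alarm system test 18 days ago vs limit 30 → met
3. resident trust fund surety bond $35,000 ≥ $30,000 → met
4. professional liability coverage $925,000 ≥ $850,000 → met
5. registered nurses on call 0 < 2 → not met
6. condition 'administers injections' does not hold → requirement n/a → met
7. state survey 126 days ago vs limit 90 → not met
8. certified medication aides 5 ≥ 3 → met
9. resident-rights training 275 days ago vs limit 270 → not met
10. elopement drill 687 days ago vs limit 730 → met
Not met: 5, 7, 9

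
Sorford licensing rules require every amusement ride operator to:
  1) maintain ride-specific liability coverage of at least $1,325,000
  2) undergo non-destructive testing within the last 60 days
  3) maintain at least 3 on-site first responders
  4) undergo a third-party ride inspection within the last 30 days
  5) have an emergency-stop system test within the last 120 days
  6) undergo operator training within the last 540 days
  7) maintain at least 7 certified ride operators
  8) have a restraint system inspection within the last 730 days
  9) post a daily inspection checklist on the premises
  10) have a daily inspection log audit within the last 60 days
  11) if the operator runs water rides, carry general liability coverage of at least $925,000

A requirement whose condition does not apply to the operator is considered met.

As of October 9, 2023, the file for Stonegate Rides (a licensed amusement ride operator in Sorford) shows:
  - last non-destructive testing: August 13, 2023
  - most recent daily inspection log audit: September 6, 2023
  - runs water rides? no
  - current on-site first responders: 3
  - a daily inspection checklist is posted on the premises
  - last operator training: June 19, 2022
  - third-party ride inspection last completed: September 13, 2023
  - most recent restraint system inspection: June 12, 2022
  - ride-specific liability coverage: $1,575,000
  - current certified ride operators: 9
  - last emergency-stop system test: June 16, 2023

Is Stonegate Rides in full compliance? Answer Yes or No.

1. ride-specific liability coverage $1,575,000 ≥ $1,325,000 → met
2. non-destructive testing 57 days ago vs limit 60 → met
3. on-site first responders 3 ≥ 3 → met
4. third-party ride inspection 26 days ago vs limit 30 → met
5. emergency-stop system test 115 days ago vs limit 120 → met
6. operator training 477 days ago vs limit 540 → met
7. certified ride operators 9 ≥ 7 → met
8. restraint system inspection 484 days ago vs limit 730 → met
9. daily inspection checklist present → met
10. daily inspection log audit 33 days ago vs limit 60 → met
11. condition 'runs water rides' does not hold → requirement n/a → met
All met.

Yes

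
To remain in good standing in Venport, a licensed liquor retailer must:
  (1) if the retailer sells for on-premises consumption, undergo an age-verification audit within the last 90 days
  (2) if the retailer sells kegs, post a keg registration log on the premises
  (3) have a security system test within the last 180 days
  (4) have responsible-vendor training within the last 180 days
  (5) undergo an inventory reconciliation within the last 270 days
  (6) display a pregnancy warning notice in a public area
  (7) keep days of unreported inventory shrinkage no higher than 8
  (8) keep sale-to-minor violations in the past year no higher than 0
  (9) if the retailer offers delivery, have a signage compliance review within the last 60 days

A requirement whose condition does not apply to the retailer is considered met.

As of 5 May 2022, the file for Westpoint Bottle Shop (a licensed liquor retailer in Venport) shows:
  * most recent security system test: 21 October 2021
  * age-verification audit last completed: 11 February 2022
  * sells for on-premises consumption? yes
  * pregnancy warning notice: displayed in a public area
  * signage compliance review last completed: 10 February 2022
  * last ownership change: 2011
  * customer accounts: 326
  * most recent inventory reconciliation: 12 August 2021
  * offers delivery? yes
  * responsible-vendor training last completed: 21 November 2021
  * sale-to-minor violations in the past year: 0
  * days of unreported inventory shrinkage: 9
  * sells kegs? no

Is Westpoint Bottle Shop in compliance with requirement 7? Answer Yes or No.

7. days of unreported inventory shrinkage 9 > 8 → not met

No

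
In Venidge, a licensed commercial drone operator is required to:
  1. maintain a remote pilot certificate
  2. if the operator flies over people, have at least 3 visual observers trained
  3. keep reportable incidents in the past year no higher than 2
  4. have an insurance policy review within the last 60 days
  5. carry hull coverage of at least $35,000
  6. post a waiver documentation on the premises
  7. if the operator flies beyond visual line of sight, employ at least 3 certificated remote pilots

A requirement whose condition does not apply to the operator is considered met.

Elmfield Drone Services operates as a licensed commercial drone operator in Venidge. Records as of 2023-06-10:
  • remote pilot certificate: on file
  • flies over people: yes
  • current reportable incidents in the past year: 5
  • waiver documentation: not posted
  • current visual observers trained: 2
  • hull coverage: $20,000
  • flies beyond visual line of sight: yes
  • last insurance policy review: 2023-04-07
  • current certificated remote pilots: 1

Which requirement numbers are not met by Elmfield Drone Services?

1. remote pilot certificate present → met
2. condition 'flies over people' holds; visual observers trained 2 < 3 → not met
3. reportable incidents in the past year 5 > 2 → not met
4. insurance policy review 64 days ago vs limit 60 → not met
5. hull coverage $20,000 < $35,000 → not met
6. waiver documentation absent → not met
7. condition 'flies beyond visual line of sight' holds; certificated remote pilots 1 < 3 → not met
Not met: 2, 3, 4, 5, 6, 7

2, 3, 4, 5, 6, 7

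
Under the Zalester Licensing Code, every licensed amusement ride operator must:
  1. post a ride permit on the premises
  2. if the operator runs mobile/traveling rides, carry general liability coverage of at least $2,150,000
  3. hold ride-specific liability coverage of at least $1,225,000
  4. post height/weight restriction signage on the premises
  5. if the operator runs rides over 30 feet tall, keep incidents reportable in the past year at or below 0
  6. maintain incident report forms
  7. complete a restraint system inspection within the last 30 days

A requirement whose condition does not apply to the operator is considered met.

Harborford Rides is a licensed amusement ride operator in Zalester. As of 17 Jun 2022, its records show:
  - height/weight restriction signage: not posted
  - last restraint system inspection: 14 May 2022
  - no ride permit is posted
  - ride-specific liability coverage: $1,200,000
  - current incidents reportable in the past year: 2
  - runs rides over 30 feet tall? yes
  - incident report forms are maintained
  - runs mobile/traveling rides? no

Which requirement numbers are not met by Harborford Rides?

1. ride permit absent → not met
2. condition 'runs mobile/traveling rides' does not hold → requirement n/a → met
3. ride-specific liability coverage $1,200,000 < $1,225,000 → not met
4. height/weight restriction signage absent → not met
5. condition 'runs rides over 30 feet tall' holds; incidents reportable in the past year 2 > 0 → not met
6. incident report forms present → met
7. restraint system inspection 34 days ago vs limit 30 → not met
Not met: 1, 3, 4, 5, 7

1, 3, 4, 5, 7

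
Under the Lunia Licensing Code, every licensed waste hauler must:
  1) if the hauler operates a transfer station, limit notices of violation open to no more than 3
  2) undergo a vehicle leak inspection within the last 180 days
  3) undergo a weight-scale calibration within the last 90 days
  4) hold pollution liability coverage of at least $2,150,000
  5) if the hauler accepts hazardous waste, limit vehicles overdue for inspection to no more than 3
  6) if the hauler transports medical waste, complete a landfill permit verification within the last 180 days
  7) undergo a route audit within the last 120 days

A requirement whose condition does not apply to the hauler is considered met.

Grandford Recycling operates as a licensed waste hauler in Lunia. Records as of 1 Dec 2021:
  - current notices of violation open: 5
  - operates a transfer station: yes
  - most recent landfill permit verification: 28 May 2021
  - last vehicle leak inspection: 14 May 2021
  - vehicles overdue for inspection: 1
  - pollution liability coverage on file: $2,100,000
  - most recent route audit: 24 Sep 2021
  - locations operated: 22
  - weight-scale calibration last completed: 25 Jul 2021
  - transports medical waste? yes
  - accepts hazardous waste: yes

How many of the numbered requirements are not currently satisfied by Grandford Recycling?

1. condition 'operates a transfer station' holds; notices of violation open 5 > 3 → not met
2. vehicle leak inspection 201 days ago vs limit 180 → not met
3. weight-scale calibration 129 days ago vs limit 90 → not met
4. pollution liability coverage $2,100,000 < $2,150,000 → not met
5. condition 'accepts hazardous waste' holds; vehicles overdue for inspection 1 ≤ 3 → met
6. condition 'transports medical waste' holds; landfill permit verification 187 days ago vs limit 180 → not met
7. route audit 68 days ago vs limit 120 → met
Not met: 5 of 7

5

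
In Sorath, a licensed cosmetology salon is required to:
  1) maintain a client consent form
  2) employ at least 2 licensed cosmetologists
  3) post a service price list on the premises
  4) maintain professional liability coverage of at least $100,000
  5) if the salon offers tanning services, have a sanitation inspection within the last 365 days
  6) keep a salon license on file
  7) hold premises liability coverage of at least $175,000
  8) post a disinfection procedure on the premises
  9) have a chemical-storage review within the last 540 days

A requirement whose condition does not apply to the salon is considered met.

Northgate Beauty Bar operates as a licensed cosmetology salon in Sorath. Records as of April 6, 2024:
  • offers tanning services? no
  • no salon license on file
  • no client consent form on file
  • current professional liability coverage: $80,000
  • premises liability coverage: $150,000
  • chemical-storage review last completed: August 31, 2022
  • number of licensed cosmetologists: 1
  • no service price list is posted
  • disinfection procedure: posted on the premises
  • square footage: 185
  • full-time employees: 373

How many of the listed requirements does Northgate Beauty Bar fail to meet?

1. client consent form absent → not met
2. licensed cosmetologists 1 < 2 → not met
3. service price list absent → not met
4. professional liability coverage $80,000 < $100,000 → not met
5. condition 'offers tanning services' does not hold → requirement n/a → met
6. salon license absent → not met
7. premises liability coverage $150,000 < $175,000 → not met
8. disinfection procedure present → met
9. chemical-storage review 584 days ago vs limit 540 → not met
Not met: 7 of 9

7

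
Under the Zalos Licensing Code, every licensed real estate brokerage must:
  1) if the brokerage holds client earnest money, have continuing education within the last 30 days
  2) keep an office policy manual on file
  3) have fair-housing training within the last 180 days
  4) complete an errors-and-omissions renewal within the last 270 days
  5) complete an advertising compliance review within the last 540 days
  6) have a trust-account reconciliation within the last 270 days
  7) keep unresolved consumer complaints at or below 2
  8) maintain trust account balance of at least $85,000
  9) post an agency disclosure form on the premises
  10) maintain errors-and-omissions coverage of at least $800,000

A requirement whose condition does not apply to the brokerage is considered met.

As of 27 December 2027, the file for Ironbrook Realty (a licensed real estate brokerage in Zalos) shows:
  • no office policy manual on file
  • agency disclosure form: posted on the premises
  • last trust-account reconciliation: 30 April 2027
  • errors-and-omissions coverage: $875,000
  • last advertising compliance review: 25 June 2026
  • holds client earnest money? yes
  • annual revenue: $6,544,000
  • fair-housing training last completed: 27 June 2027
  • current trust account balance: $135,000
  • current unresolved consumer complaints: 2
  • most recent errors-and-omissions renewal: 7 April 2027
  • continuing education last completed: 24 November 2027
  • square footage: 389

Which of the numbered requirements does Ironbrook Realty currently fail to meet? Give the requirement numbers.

1, 2, 3, 5

1. condition 'holds client earnest money' holds; continuing education 33 days ago vs limit 30 → not met
2. office policy manual absent → not met
3. fair-housing training 183 days ago vs limit 180 → not met
4. errors-and-omissions renewal 264 days ago vs limit 270 → met
5. advertising compliance review 550 days ago vs limit 540 → not met
6. trust-account reconciliation 241 days ago vs limit 270 → met
7. unresolved consumer complaints 2 ≤ 2 → met
8. trust account balance $135,000 ≥ $85,000 → met
9. agency disclosure form present → met
10. errors-and-omissions coverage $875,000 ≥ $800,000 → met
Not met: 1, 2, 3, 5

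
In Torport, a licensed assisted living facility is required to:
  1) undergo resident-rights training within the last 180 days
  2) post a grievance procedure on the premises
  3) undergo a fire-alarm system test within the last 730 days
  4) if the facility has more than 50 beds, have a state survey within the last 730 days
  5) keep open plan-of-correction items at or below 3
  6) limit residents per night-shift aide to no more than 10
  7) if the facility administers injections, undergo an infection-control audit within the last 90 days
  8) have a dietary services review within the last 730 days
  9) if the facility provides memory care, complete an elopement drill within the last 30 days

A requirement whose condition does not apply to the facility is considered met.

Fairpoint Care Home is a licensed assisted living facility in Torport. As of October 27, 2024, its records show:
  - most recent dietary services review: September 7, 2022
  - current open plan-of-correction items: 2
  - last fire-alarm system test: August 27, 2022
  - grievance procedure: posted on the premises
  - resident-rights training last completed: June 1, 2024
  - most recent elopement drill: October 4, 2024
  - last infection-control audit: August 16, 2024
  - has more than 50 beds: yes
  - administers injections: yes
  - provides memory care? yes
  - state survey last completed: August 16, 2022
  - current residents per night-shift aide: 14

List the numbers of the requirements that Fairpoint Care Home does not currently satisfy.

1. resident-rights training 148 days ago vs limit 180 → met
2. grievance procedure present → met
3. fire-alarm system test 792 days ago vs limit 730 → not met
4. condition 'has more than 50 beds' holds; state survey 803 days ago vs limit 730 → not met
5. open plan-of-correction items 2 ≤ 3 → met
6. residents per night-shift aide 14 > 10 → not met
7. condition 'administers injections' holds; infection-control audit 72 days ago vs limit 90 → met
8. dietary services review 781 days ago vs limit 730 → not met
9. condition 'provides memory care' holds; elopement drill 23 days ago vs limit 30 → met
Not met: 3, 4, 6, 8

3, 4, 6, 8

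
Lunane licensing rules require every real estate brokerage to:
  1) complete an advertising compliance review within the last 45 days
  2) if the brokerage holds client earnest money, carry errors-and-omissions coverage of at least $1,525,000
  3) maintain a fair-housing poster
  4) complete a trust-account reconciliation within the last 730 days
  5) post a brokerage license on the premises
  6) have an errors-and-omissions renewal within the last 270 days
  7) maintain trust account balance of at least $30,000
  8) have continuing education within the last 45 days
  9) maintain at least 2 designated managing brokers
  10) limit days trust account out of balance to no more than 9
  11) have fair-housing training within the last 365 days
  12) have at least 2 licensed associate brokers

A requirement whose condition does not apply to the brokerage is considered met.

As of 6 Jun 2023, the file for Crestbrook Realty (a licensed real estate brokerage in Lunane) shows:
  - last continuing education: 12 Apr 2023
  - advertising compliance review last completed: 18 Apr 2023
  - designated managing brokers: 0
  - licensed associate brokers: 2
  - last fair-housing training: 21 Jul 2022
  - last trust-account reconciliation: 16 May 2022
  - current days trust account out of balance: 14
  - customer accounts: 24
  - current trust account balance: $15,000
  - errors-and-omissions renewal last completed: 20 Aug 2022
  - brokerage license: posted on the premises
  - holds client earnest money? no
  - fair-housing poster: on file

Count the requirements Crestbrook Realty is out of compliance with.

1. advertising compliance review 49 days ago vs limit 45 → not met
2. condition 'holds client earnest money' does not hold → requirement n/a → met
3. fair-housing poster present → met
4. trust-account reconciliation 386 days ago vs limit 730 → met
5. brokerage license present → met
6. errors-and-omissions renewal 290 days ago vs limit 270 → not met
7. trust account balance $15,000 < $30,000 → not met
8. continuing education 55 days ago vs limit 45 → not met
9. designated managing brokers 0 < 2 → not met
10. days trust account out of balance 14 > 9 → not met
11. fair-housing training 320 days ago vs limit 365 → met
12. licensed associate brokers 2 ≥ 2 → met
Not met: 6 of 12

6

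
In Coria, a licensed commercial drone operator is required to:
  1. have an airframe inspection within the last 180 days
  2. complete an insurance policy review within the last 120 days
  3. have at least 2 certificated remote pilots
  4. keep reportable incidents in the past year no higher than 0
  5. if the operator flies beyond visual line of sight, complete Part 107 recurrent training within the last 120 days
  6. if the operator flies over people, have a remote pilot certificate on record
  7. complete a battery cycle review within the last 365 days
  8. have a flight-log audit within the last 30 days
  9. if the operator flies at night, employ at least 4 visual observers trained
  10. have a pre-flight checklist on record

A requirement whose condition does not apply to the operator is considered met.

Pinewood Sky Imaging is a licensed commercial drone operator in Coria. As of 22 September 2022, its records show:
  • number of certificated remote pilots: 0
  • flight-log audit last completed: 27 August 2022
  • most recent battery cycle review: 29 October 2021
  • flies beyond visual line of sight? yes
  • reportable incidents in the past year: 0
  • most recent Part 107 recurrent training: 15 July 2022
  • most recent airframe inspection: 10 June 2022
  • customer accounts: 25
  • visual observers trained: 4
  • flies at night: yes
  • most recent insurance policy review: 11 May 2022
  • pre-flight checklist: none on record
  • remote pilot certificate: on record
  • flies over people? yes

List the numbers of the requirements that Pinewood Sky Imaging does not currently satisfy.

2, 3, 10

1. airframe inspection 104 days ago vs limit 180 → met
2. insurance policy review 134 days ago vs limit 120 → not met
3. certificated remote pilots 0 < 2 → not met
4. reportable incidents in the past year 0 ≤ 0 → met
5. condition 'flies beyond visual line of sight' holds; Part 107 recurrent training 69 days ago vs limit 120 → met
6. condition 'flies over people' holds; remote pilot certificate present → met
7. battery cycle review 328 days ago vs limit 365 → met
8. flight-log audit 26 days ago vs limit 30 → met
9. condition 'flies at night' holds; visual observers trained 4 ≥ 4 → met
10. pre-flight checklist absent → not met
Not met: 2, 3, 10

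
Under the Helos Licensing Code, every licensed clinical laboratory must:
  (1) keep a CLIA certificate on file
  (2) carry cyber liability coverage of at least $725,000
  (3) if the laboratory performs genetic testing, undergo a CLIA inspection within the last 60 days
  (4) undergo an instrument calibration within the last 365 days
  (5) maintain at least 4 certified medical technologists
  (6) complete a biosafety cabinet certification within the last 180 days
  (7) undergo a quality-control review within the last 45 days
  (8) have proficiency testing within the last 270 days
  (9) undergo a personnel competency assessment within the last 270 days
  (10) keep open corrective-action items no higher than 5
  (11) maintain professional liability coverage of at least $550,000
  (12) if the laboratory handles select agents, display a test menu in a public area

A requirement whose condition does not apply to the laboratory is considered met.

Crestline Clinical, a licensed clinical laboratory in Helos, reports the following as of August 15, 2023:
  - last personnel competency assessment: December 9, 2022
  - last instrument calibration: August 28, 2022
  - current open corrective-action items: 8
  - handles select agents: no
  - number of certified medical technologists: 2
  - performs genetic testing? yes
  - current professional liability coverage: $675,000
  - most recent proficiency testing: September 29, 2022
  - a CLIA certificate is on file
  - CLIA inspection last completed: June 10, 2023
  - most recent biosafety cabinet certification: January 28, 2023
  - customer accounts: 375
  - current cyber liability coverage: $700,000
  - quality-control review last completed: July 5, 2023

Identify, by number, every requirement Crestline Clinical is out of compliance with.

1. CLIA certificate present → met
2. cyber liability coverage $700,000 < $725,000 → not met
3. condition 'performs genetic testing' holds; CLIA inspection 66 days ago vs limit 60 → not met
4. instrument calibration 352 days ago vs limit 365 → met
5. certified medical technologists 2 < 4 → not met
6. biosafety cabinet certification 199 days ago vs limit 180 → not met
7. quality-control review 41 days ago vs limit 45 → met
8. proficiency testing 320 days ago vs limit 270 → not met
9. personnel competency assessment 249 days ago vs limit 270 → met
10. open corrective-action items 8 > 5 → not met
11. professional liability coverage $675,000 ≥ $550,000 → met
12. condition 'handles select agents' does not hold → requirement n/a → met
Not met: 2, 3, 5, 6, 8, 10

2, 3, 5, 6, 8, 10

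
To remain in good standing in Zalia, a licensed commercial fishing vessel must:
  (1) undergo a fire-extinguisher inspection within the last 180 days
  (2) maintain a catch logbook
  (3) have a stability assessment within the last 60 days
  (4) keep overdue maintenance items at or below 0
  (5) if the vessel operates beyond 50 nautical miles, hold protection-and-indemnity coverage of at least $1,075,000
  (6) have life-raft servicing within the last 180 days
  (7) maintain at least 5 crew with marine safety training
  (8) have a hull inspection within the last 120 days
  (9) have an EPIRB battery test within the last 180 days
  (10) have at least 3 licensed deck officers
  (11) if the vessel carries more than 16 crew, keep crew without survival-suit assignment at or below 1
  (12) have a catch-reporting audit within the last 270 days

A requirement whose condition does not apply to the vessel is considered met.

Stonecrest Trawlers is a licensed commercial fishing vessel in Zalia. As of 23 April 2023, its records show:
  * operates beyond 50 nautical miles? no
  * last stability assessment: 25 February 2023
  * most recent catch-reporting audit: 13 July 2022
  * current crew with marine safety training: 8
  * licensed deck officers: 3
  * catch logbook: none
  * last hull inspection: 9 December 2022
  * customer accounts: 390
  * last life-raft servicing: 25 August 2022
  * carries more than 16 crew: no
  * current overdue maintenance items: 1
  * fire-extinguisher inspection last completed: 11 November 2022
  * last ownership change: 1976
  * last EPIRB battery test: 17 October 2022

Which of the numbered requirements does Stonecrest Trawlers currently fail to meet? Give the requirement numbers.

2, 4, 6, 8, 9, 12

1. fire-extinguisher inspection 163 days ago vs limit 180 → met
2. catch logbook absent → not met
3. stability assessment 57 days ago vs limit 60 → met
4. overdue maintenance items 1 > 0 → not met
5. condition 'operates beyond 50 nautical miles' does not hold → requirement n/a → met
6. life-raft servicing 241 days ago vs limit 180 → not met
7. crew with marine safety training 8 ≥ 5 → met
8. hull inspection 135 days ago vs limit 120 → not met
9. EPIRB battery test 188 days ago vs limit 180 → not met
10. licensed deck officers 3 ≥ 3 → met
11. condition 'carries more than 16 crew' does not hold → requirement n/a → met
12. catch-reporting audit 284 days ago vs limit 270 → not met
Not met: 2, 4, 6, 8, 9, 12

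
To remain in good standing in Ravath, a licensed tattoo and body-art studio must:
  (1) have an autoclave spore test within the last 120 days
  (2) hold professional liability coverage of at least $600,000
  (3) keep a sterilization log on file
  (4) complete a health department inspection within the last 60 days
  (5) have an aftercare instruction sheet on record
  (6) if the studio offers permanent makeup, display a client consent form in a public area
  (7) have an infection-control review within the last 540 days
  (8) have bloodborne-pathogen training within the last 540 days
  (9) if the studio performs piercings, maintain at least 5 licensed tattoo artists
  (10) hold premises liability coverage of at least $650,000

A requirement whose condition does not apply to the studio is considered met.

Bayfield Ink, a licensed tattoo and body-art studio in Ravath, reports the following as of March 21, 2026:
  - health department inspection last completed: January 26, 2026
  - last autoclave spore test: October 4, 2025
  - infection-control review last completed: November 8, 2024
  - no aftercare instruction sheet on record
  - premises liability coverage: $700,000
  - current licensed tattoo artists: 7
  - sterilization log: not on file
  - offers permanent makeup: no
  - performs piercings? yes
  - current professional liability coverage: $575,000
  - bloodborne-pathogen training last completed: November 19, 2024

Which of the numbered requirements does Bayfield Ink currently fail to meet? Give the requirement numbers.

1, 2, 3, 5

1. autoclave spore test 168 days ago vs limit 120 → not met
2. professional liability coverage $575,000 < $600,000 → not met
3. sterilization log absent → not met
4. health department inspection 54 days ago vs limit 60 → met
5. aftercare instruction sheet absent → not met
6. condition 'offers permanent makeup' does not hold → requirement n/a → met
7. infection-control review 498 days ago vs limit 540 → met
8. bloodborne-pathogen training 487 days ago vs limit 540 → met
9. condition 'performs piercings' holds; licensed tattoo artists 7 ≥ 5 → met
10. premises liability coverage $700,000 ≥ $650,000 → met
Not met: 1, 2, 3, 5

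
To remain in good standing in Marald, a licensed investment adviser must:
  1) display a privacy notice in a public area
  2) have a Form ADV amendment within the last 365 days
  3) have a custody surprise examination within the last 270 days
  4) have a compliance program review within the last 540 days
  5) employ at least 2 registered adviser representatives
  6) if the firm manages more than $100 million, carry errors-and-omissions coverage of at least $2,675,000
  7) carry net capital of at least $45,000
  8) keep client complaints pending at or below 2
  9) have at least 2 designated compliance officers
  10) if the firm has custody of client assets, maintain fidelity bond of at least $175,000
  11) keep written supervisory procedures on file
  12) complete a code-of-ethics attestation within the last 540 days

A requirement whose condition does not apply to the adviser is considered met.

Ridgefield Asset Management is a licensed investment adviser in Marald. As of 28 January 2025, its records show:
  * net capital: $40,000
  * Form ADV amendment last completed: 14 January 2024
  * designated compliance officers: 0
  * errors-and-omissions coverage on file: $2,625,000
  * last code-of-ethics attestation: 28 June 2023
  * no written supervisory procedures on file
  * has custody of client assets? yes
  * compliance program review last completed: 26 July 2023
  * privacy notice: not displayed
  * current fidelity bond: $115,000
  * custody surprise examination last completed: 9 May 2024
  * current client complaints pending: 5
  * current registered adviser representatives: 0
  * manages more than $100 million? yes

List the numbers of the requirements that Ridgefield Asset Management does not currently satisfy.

1. privacy notice absent → not met
2. Form ADV amendment 380 days ago vs limit 365 → not met
3. custody surprise examination 264 days ago vs limit 270 → met
4. compliance program review 552 days ago vs limit 540 → not met
5. registered adviser representatives 0 < 2 → not met
6. condition 'manages more than $100 million' holds; errors-and-omissions coverage $2,625,000 < $2,675,000 → not met
7. net capital $40,000 < $45,000 → not met
8. client complaints pending 5 > 2 → not met
9. designated compliance officers 0 < 2 → not met
10. condition 'has custody of client assets' holds; fidelity bond $115,000 < $175,000 → not met
11. written supervisory procedures absent → not met
12. code-of-ethics attestation 580 days ago vs limit 540 → not met
Not met: 1, 2, 4, 5, 6, 7, 8, 9, 10, 11, 12

1, 2, 4, 5, 6, 7, 8, 9, 10, 11, 12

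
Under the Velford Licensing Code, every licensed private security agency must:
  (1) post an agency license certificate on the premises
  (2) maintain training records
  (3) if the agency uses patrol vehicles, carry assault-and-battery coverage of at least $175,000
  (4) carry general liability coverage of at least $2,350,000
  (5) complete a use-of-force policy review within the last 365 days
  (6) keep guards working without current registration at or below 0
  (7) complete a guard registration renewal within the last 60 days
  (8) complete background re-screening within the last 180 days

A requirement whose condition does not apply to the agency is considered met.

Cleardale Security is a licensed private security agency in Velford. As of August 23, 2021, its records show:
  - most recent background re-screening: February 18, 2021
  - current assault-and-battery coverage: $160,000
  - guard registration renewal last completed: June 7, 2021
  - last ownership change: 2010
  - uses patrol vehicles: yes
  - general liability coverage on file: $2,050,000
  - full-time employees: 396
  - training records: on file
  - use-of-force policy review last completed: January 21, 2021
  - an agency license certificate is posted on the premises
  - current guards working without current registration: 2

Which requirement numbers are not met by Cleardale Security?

3, 4, 6, 7, 8

1. agency license certificate present → met
2. training records present → met
3. condition 'uses patrol vehicles' holds; assault-and-battery coverage $160,000 < $175,000 → not met
4. general liability coverage $2,050,000 < $2,350,000 → not met
5. use-of-force policy review 214 days ago vs limit 365 → met
6. guards working without current registration 2 > 0 → not met
7. guard registration renewal 77 days ago vs limit 60 → not met
8. background re-screening 186 days ago vs limit 180 → not met
Not met: 3, 4, 6, 7, 8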